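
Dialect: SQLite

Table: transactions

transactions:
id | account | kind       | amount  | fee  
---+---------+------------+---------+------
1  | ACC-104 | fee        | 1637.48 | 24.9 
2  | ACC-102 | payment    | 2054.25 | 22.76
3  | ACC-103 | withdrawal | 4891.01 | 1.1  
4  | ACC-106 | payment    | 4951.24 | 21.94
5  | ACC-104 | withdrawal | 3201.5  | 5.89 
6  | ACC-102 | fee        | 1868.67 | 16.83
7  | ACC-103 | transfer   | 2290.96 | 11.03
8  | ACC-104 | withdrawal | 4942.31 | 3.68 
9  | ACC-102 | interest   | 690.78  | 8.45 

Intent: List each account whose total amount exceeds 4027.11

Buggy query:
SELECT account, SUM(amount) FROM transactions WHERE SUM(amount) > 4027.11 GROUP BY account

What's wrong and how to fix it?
Bug: Aggregate functions cannot appear in a WHERE clause

Fix: Move the aggregate condition to a HAVING clause

Corrected query:
SELECT account, SUM(amount) FROM transactions GROUP BY account HAVING SUM(amount) > 4027.11

Result:
account | SUM(amount)
--------+------------
ACC-102 | 4613.7     
ACC-103 | 7181.97    
ACC-104 | 9781.29    
ACC-106 | 4951.24    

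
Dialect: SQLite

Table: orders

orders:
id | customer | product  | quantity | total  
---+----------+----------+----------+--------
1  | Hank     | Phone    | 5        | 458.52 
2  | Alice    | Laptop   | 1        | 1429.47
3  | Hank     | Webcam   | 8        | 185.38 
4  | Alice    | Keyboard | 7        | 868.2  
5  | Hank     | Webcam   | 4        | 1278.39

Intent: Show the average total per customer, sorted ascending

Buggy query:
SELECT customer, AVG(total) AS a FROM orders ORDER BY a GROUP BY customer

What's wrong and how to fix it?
Bug: GROUP BY must precede ORDER BY

Fix: Reorder: SELECT … FROM … GROUP BY … ORDER BY …

Corrected query:
SELECT customer, AVG(total) AS a FROM orders GROUP BY customer ORDER BY a

Result:
customer | a         
---------+-----------
Hank     | 640.763333
Alice    | 1148.835  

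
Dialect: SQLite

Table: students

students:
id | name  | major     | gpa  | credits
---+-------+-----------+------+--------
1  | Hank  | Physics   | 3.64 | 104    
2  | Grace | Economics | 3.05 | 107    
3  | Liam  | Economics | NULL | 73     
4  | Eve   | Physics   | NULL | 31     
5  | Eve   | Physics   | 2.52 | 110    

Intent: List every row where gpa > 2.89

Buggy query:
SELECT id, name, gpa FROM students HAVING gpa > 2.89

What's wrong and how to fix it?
Bug: HAVING filters the output of aggregation, but this query has no GROUP BY and no aggregate functions, so SQLite rejects it (HAVING clause on a non-aggregate query); the condition here is per row

Fix: Use WHERE for row-level filtering

Corrected query:
SELECT id, name, gpa FROM students WHERE gpa > 2.89

Result:
id | name  | gpa 
---+-------+-----
1  | Hank  | 3.64
2  | Grace | 3.05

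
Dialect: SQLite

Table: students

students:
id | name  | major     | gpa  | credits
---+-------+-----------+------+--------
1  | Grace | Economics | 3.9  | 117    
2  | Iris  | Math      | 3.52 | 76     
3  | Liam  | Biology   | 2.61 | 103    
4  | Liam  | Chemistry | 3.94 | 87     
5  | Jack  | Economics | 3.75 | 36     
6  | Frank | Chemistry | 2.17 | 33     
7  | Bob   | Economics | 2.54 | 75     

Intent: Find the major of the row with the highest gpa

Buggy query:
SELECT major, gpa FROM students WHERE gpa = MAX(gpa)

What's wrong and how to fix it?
Bug: WHERE is evaluated per row; an aggregate over the whole table isn't defined there

Fix: Use a subquery: WHERE gpa = (SELECT MAX(gpa) FROM students)

Corrected query:
SELECT major, gpa FROM students WHERE gpa = (SELECT MAX(gpa) FROM students)

Result:
major     | gpa 
----------+-----
Chemistry | 3.94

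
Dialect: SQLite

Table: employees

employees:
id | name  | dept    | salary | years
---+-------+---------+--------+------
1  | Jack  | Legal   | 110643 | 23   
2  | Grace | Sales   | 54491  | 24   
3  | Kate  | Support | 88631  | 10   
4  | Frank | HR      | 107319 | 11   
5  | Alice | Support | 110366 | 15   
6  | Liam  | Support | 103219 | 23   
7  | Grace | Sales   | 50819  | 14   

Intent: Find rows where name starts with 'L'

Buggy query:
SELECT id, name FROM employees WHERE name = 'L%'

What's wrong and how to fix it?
Bug: '=' compares the literal string including the % character; pattern matching needs LIKE

Fix: Replace '=' with LIKE so 'L%' is treated as a pattern

Corrected query:
SELECT id, name FROM employees WHERE name LIKE 'L%'

Result:
id | name
---+-----
6  | Liam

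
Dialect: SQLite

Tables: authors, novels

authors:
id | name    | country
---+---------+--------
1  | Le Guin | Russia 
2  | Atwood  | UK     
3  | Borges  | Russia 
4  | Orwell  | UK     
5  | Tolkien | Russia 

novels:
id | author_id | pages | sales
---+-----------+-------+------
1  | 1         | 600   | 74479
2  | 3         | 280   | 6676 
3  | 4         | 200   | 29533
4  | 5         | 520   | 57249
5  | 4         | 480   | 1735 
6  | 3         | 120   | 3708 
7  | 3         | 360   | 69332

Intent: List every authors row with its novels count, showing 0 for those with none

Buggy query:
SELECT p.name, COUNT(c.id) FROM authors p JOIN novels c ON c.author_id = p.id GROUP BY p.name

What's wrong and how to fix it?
Bug: An inner join excludes parents with zero children

Fix: Switch to LEFT JOIN to retain unmatched parent rows

Corrected query:
SELECT p.name, COUNT(c.id) FROM authors p LEFT JOIN novels c ON c.author_id = p.id GROUP BY p.name

Result:
name    | COUNT(c.id)
--------+------------
Atwood  | 0          
Borges  | 3          
Le Guin | 1          
Orwell  | 2          
Tolkien | 1          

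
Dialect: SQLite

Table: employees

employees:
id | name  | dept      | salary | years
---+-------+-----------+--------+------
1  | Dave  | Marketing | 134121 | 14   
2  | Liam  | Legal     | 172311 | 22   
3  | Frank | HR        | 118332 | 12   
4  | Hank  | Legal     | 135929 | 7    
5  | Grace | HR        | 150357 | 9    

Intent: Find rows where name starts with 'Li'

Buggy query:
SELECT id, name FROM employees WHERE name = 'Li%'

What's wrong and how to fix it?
Bug: Wildcards only work with LIKE; '=' treats '%' as a literal character

Fix: Replace '=' with LIKE so 'Li%' is treated as a pattern

Corrected query:
SELECT id, name FROM employees WHERE name LIKE 'Li%'

Result:
id | name
---+-----
2  | Liam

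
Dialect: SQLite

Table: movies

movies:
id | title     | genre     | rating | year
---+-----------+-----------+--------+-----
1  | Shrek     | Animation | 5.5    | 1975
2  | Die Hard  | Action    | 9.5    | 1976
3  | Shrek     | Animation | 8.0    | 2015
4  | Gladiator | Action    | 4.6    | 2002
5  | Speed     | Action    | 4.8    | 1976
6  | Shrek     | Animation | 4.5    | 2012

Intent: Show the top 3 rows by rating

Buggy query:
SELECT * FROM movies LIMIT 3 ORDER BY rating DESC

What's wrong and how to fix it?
Bug: ORDER BY cannot follow LIMIT; LIMIT is the final clause

Fix: Sort with ORDER BY, then apply LIMIT

Corrected query:
SELECT * FROM movies ORDER BY rating DESC LIMIT 3

Result:
id | title    | genre     | rating | year
---+----------+-----------+--------+-----
2  | Die Hard | Action    | 9.5    | 1976
3  | Shrek    | Animation | 8      | 2015
1  | Shrek    | Animation | 5.5    | 1975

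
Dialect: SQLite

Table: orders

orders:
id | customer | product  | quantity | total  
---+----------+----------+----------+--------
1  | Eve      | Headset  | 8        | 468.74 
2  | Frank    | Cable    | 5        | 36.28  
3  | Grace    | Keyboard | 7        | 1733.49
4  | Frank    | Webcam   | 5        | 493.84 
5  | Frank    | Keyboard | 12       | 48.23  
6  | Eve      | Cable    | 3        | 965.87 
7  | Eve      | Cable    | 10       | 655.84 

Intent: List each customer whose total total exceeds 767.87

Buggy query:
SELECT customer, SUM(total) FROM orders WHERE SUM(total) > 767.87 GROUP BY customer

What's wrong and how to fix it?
Bug: SUM(total) is an aggregate, but WHERE filters rows before aggregation

Fix: Move the aggregate condition to a HAVING clause

Corrected query:
SELECT customer, SUM(total) FROM orders GROUP BY customer HAVING SUM(total) > 767.87

Result:
customer | SUM(total)
---------+-----------
Eve      | 2090.45   
Grace    | 1733.49   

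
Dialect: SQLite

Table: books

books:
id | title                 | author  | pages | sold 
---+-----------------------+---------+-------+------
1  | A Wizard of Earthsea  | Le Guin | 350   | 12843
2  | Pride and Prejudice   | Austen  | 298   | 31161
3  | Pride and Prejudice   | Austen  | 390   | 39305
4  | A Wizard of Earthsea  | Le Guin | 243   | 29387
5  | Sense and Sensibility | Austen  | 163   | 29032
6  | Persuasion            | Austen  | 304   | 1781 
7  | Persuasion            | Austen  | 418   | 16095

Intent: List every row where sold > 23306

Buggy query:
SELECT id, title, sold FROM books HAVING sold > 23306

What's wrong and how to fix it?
Bug: This is a non-aggregate query (no GROUP BY, no aggregates), so in SQLite the HAVING clause is invalid here; a row-level condition belongs in WHERE

Fix: Use WHERE for row-level filtering

Corrected query:
SELECT id, title, sold FROM books WHERE sold > 23306

Result:
id | title                 | sold 
---+-----------------------+------
2  | Pride and Prejudice   | 31161
3  | Pride and Prejudice   | 39305
4  | A Wizard of Earthsea  | 29387
5  | Sense and Sensibility | 29032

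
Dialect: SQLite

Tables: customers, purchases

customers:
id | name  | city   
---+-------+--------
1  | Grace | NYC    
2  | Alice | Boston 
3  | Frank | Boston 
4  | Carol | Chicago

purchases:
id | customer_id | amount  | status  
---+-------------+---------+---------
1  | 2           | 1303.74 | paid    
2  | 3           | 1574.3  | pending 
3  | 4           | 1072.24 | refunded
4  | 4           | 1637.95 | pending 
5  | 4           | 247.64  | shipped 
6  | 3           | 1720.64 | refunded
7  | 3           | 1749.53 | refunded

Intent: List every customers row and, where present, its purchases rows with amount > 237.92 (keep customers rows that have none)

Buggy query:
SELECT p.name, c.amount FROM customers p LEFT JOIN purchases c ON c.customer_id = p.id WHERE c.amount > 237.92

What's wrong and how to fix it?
Bug: Filtering c.amount in WHERE discards the NULL rows produced by LEFT JOIN, turning it into an inner join

Fix: Put 'c.amount > 237.92' in the JOIN's ON clause instead of WHERE

Corrected query:
SELECT p.name, c.amount FROM customers p LEFT JOIN purchases c ON c.customer_id = p.id AND c.amount > 237.92

Result:
name  | amount 
------+--------
Grace | NULL   
Alice | 1303.74
Frank | 1574.3 
Frank | 1720.64
Frank | 1749.53
Carol | 247.64 
Carol | 1072.24
Carol | 1637.95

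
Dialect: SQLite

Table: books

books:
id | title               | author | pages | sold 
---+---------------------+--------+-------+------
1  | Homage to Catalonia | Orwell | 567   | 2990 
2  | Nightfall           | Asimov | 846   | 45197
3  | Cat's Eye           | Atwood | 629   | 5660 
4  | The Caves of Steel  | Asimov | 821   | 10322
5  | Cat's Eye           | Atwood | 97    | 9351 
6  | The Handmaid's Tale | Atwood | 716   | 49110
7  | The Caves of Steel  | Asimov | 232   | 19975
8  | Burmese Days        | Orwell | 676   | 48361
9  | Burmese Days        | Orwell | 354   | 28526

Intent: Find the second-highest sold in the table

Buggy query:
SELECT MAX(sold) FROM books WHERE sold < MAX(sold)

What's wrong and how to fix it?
Bug: The inner MAX is an aggregate inside WHERE, which is not allowed

Fix: Compute the overall MAX in a subquery, then take MAX of rows below it

Corrected query:
SELECT MAX(sold) FROM books WHERE sold < (SELECT MAX(sold) FROM books)

Result:
MAX(sold)
---------
48361    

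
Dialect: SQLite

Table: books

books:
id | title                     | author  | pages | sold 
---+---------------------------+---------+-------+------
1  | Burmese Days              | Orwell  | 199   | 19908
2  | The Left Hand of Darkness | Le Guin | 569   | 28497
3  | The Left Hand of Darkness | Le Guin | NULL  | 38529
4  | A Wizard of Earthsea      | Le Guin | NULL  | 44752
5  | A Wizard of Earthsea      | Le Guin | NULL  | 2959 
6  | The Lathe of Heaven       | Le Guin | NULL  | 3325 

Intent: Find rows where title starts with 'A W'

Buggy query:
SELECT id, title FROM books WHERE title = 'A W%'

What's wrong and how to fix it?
Bug: '=' compares the literal string including the % character; pattern matching needs LIKE

Fix: Use LIKE for wildcard pattern matching

Corrected query:
SELECT id, title FROM books WHERE title LIKE 'A W%'

Result:
id | title               
---+---------------------
4  | A Wizard of Earthsea
5  | A Wizard of Earthsea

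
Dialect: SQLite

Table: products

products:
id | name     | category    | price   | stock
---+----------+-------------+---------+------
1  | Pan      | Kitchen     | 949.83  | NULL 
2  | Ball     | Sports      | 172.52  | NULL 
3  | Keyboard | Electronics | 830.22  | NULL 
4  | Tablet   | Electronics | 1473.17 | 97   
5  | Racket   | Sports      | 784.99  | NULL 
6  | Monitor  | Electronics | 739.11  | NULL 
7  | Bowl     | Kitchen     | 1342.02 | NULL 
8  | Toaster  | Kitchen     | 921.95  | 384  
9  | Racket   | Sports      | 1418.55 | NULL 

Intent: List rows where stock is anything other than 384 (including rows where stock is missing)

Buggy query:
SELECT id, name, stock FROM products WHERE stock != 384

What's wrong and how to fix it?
Bug: 'stock != 384' is unknown when stock is NULL, so NULL rows are silently excluded

Fix: Handle NULL separately with IS NULL alongside the inequality

Corrected query:
SELECT id, name, stock FROM products WHERE stock != 384 OR stock IS NULL

Result:
id | name     | stock
---+----------+------
1  | Pan      | NULL 
2  | Ball     | NULL 
3  | Keyboard | NULL 
4  | Tablet   | 97   
5  | Racket   | NULL 
6  | Monitor  | NULL 
7  | Bowl     | NULL 
9  | Racket   | NULL 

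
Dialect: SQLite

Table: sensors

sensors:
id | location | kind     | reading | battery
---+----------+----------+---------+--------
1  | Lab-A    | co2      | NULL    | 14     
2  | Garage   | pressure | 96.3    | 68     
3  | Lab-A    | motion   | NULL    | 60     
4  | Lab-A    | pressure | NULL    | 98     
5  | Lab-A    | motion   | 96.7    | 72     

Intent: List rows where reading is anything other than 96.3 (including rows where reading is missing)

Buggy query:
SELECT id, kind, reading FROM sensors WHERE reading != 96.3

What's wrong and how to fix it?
Bug: Inequality against NULL is unknown, not true; rows with NULL are dropped

Fix: Add an explicit OR reading IS NULL to include the missing-value rows

Corrected query:
SELECT id, kind, reading FROM sensors WHERE reading != 96.3 OR reading IS NULL

Result:
id | kind     | reading
---+----------+--------
1  | co2      | NULL   
3  | motion   | NULL   
4  | pressure | NULL   
5  | motion   | 96.7   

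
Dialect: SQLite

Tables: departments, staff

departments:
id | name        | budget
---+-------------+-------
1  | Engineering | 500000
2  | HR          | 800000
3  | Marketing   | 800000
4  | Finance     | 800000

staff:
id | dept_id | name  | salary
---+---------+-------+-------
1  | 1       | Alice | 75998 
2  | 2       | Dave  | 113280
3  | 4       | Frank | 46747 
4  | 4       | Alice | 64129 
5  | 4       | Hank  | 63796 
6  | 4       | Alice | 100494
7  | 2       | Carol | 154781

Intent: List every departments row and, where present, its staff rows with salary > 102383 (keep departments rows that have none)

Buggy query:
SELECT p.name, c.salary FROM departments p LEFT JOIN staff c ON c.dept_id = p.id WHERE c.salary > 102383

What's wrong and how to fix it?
Bug: Filtering c.salary in WHERE discards the NULL rows produced by LEFT JOIN, turning it into an inner join

Fix: Move the right-table condition into the ON clause so unmatched parents are kept

Corrected query:
SELECT p.name, c.salary FROM departments p LEFT JOIN staff c ON c.dept_id = p.id AND c.salary > 102383

Result:
name        | salary
------------+-------
Engineering | NULL  
HR          | 113280
HR          | 154781
Marketing   | NULL  
Finance     | NULL  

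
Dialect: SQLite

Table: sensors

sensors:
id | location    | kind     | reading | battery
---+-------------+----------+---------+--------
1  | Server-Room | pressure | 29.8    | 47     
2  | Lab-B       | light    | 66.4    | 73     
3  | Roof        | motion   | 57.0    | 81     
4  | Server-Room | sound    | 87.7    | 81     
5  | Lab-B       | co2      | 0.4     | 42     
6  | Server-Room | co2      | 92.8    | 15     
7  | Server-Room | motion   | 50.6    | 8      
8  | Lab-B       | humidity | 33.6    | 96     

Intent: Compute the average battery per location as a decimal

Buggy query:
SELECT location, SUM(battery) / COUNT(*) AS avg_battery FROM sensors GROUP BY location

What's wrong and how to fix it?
Bug: Both operands are integers, so '/' performs integer division and truncates

Fix: Multiply by 1.0 (or CAST to REAL) to force floating-point division

Corrected query:
SELECT location, SUM(battery) * 1.0 / COUNT(*) AS avg_battery FROM sensors GROUP BY location

Result:
location    | avg_battery
------------+------------
Lab-B       | 70.333333  
Roof        | 81         
Server-Room | 37.75      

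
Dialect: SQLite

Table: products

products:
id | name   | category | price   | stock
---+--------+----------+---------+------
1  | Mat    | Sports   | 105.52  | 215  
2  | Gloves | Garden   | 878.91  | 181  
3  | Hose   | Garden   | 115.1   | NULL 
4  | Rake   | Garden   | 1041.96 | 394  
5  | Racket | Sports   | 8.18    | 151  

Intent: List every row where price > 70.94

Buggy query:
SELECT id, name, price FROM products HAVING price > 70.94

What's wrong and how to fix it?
Bug: This is a non-aggregate query (no GROUP BY, no aggregates), so in SQLite the HAVING clause is invalid here; a row-level condition belongs in WHERE

Fix: Replace HAVING with WHERE since the condition applies to individual rows

Corrected query:
SELECT id, name, price FROM products WHERE price > 70.94

Result:
id | name   | price  
---+--------+--------
1  | Mat    | 105.52 
2  | Gloves | 878.91 
3  | Hose   | 115.1  
4  | Rake   | 1041.96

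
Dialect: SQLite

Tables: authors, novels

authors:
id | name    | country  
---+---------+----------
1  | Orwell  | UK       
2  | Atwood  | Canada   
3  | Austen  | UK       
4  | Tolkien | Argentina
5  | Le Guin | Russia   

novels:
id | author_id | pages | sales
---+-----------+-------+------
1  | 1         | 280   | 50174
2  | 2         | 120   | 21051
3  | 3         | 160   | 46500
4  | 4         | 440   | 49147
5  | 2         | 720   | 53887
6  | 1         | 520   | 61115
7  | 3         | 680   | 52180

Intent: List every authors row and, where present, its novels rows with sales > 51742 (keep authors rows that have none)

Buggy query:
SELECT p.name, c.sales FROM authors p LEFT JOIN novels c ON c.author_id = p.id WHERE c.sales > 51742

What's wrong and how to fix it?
Bug: A WHERE condition on the right-hand table after LEFT JOIN drops unmatched parents

Fix: Move the right-table condition into the ON clause so unmatched parents are kept

Corrected query:
SELECT p.name, c.sales FROM authors p LEFT JOIN novels c ON c.author_id = p.id AND c.sales > 51742

Result:
name    | sales
--------+------
Orwell  | 61115
Atwood  | 53887
Austen  | 52180
Tolkien | NULL 
Le Guin | NULL 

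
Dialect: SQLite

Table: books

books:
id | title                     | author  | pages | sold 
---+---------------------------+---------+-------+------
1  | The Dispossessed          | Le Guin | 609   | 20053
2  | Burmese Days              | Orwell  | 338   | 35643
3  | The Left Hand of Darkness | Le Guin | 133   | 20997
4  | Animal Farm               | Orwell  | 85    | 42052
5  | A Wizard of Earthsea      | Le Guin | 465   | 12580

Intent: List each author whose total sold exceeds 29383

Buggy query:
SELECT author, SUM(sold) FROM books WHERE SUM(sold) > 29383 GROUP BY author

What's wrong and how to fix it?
Bug: WHERE runs before GROUP BY, so aggregates aren't available there

Fix: Move the aggregate condition to a HAVING clause

Corrected query:
SELECT author, SUM(sold) FROM books GROUP BY author HAVING SUM(sold) > 29383

Result:
author  | SUM(sold)
--------+----------
Le Guin | 53630    
Orwell  | 77695    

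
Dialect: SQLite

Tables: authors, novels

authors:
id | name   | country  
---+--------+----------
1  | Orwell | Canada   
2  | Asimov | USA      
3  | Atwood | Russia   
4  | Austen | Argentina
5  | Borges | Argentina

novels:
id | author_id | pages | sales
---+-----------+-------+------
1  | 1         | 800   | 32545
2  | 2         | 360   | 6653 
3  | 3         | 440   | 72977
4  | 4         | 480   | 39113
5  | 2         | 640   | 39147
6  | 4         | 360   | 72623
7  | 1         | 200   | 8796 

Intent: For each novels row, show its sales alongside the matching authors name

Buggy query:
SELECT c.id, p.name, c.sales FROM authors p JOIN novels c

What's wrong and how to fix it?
Bug: Missing join condition: each novels row is matched to all authors rows instead of just its own

Fix: Add ON c.author_id = p.id to the JOIN

Corrected query:
SELECT c.id, p.name, c.sales FROM authors p JOIN novels c ON c.author_id = p.id

Result:
id | name   | sales
---+--------+------
1  | Orwell | 32545
2  | Asimov | 6653 
3  | Atwood | 72977
4  | Austen | 39113
5  | Asimov | 39147
6  | Austen | 72623
7  | Orwell | 8796 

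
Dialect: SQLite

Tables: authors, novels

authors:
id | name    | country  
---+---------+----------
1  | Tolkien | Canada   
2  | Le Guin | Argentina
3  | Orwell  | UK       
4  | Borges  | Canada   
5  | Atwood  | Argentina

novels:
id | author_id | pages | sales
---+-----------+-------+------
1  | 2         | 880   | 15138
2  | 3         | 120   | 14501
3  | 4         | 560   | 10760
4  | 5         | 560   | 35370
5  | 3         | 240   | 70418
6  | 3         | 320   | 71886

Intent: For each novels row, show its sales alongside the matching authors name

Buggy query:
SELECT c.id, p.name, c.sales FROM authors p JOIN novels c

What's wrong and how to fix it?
Bug: Missing join condition: each novels row is matched to all authors rows instead of just its own

Fix: Specify the join condition linking the foreign key to the parent id

Corrected query:
SELECT c.id, p.name, c.sales FROM authors p JOIN novels c ON c.author_id = p.id

Result:
id | name    | sales
---+---------+------
1  | Le Guin | 15138
2  | Orwell  | 14501
3  | Borges  | 10760
4  | Atwood  | 35370
5  | Orwell  | 70418
6  | Orwell  | 71886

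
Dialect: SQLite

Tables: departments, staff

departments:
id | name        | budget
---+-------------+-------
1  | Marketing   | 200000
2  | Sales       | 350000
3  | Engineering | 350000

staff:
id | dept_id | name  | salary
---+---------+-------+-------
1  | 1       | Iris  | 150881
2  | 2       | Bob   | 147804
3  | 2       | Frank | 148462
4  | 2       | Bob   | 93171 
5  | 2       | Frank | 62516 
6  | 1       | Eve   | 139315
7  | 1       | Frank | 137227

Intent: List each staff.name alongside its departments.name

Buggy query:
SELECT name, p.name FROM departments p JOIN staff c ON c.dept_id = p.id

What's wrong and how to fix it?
Bug: 'name' exists in both joined tables, so the database can't tell which one is meant

Fix: Prefix ambiguous columns with the table alias

Corrected query:
SELECT c.name, p.name FROM departments p JOIN staff c ON c.dept_id = p.id

Result:
name  | name     
------+----------
Iris  | Marketing
Bob   | Sales    
Frank | Sales    
Bob   | Sales    
Frank | Sales    
Eve   | Marketing
Frank | Marketing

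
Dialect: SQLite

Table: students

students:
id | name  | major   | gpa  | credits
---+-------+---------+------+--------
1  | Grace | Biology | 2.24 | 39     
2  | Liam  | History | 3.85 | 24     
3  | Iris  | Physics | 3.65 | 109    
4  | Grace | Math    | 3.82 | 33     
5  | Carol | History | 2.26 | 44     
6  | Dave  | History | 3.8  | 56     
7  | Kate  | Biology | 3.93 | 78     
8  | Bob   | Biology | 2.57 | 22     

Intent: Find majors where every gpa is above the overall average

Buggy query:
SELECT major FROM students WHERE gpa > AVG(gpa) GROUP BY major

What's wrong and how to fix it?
Bug: WHERE evaluates per row before aggregation, so AVG() is unavailable

Fix: Compute the overall average in a scalar subquery and compare each group's MIN against it in HAVING

Corrected query:
SELECT major FROM students GROUP BY major HAVING MIN(gpa) > (SELECT AVG(gpa) FROM students)

Result:
major  
-------
Math   
Physics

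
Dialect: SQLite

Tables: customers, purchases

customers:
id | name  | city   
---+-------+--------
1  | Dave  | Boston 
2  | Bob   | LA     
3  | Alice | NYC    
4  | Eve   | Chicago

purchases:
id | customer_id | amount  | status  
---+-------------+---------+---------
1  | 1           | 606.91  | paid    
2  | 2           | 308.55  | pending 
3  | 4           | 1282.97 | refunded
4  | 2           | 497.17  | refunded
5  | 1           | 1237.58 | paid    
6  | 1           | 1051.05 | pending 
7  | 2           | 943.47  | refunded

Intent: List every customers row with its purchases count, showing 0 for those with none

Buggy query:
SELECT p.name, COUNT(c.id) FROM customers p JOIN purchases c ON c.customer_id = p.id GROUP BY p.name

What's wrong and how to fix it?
Bug: An inner join excludes parents with zero children

Fix: Use LEFT JOIN so parents without children still appear (COUNT(c.id) gives 0)

Corrected query:
SELECT p.name, COUNT(c.id) FROM customers p LEFT JOIN purchases c ON c.customer_id = p.id GROUP BY p.name

Result:
name  | COUNT(c.id)
------+------------
Alice | 0          
Bob   | 3          
Dave  | 3          
Eve   | 1          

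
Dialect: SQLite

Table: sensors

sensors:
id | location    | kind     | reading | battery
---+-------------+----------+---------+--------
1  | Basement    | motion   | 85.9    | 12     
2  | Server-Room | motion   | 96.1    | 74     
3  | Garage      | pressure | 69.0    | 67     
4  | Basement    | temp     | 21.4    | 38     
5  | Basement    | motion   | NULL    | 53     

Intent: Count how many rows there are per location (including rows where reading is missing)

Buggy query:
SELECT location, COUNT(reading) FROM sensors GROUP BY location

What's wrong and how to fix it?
Bug: COUNT(reading) skips NULLs, so groups with missing reading are undercounted

Fix: Replace COUNT(reading) with COUNT(*)

Corrected query:
SELECT location, COUNT(*) FROM sensors GROUP BY location

Result:
location    | COUNT(*)
------------+---------
Basement    | 3       
Garage      | 1       
Server-Room | 1       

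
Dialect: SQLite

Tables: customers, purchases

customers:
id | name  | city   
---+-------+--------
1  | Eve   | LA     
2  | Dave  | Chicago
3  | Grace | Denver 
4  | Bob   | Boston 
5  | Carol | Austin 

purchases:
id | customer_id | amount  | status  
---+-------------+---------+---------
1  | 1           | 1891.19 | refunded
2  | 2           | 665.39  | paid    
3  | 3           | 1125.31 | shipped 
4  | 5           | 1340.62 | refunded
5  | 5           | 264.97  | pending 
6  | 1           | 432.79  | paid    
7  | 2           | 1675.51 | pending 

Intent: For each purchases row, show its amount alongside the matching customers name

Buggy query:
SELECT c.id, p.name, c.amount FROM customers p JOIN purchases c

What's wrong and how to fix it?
Bug: JOIN with no ON clause produces a cartesian product; every purchases row pairs with every customers row

Fix: Specify the join condition linking the foreign key to the parent id

Corrected query:
SELECT c.id, p.name, c.amount FROM customers p JOIN purchases c ON c.customer_id = p.id

Result:
id | name  | amount 
---+-------+--------
1  | Eve   | 1891.19
2  | Dave  | 665.39 
3  | Grace | 1125.31
4  | Carol | 1340.62
5  | Carol | 264.97 
6  | Eve   | 432.79 
7  | Dave  | 1675.51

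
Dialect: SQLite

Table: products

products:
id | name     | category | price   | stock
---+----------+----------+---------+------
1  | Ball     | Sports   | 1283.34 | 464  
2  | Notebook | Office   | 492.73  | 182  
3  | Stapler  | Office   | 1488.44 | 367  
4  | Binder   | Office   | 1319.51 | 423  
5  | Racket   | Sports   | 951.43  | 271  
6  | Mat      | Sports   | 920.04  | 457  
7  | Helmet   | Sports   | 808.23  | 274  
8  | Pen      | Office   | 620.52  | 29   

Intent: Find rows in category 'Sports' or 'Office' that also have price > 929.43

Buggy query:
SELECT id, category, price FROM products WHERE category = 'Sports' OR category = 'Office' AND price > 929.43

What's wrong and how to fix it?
Bug: Without parentheses, AND is evaluated before OR, so the price filter only applies to the 'Office' branch

Fix: Group the OR with parentheses (or use IN), then AND the threshold

Corrected query:
SELECT id, category, price FROM products WHERE (category = 'Sports' OR category = 'Office') AND price > 929.43

Result:
id | category | price  
---+----------+--------
1  | Sports   | 1283.34
3  | Office   | 1488.44
4  | Office   | 1319.51
5  | Sports   | 951.43 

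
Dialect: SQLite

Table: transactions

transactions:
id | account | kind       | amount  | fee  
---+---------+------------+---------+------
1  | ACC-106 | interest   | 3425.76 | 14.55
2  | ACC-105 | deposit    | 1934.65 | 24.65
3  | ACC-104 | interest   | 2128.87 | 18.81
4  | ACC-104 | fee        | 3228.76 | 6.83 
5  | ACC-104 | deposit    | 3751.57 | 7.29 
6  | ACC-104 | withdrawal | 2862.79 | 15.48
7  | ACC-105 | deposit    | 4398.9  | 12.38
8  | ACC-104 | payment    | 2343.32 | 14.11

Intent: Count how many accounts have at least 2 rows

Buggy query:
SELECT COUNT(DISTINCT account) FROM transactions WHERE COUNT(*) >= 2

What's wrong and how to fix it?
Bug: WHERE filters individual rows, not groups, so a group-level COUNT is invalid there

Fix: Group first with HAVING COUNT(*) >= 2, then COUNT the resulting groups

Corrected query:
SELECT COUNT(*) FROM (SELECT account FROM transactions GROUP BY account HAVING COUNT(*) >= 2)

Result:
COUNT(*)
--------
2       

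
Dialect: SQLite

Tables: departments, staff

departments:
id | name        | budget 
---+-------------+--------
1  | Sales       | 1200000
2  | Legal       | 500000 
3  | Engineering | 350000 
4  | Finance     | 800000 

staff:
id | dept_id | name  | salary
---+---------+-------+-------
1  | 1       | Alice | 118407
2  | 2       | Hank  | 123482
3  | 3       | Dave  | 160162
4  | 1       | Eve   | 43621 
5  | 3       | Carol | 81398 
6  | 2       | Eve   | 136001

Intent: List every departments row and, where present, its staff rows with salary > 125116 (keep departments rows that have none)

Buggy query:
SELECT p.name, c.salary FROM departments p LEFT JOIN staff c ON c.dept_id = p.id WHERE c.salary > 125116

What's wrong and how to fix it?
Bug: A WHERE condition on the right-hand table after LEFT JOIN drops unmatched parents

Fix: Put 'c.salary > 125116' in the JOIN's ON clause instead of WHERE

Corrected query:
SELECT p.name, c.salary FROM departments p LEFT JOIN staff c ON c.dept_id = p.id AND c.salary > 125116

Result:
name        | salary
------------+-------
Sales       | NULL  
Legal       | 136001
Engineering | 160162
Finance     | NULL  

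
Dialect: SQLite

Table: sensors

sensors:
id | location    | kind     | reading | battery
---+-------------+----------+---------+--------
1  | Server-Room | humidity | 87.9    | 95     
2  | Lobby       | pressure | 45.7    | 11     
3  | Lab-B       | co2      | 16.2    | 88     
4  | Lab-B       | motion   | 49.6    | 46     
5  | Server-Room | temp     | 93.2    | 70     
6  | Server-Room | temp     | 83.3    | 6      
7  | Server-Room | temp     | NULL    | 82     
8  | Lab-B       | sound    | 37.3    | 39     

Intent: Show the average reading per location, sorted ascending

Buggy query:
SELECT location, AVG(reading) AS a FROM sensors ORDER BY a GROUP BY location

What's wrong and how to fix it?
Bug: ORDER BY appears before GROUP BY; SQL clause order requires GROUP BY first

Fix: Move ORDER BY to the end, after GROUP BY

Corrected query:
SELECT location, AVG(reading) AS a FROM sensors GROUP BY location ORDER BY a

Result:
location    | a        
------------+----------
Lab-B       | 34.366667
Lobby       | 45.7     
Server-Room | 88.133333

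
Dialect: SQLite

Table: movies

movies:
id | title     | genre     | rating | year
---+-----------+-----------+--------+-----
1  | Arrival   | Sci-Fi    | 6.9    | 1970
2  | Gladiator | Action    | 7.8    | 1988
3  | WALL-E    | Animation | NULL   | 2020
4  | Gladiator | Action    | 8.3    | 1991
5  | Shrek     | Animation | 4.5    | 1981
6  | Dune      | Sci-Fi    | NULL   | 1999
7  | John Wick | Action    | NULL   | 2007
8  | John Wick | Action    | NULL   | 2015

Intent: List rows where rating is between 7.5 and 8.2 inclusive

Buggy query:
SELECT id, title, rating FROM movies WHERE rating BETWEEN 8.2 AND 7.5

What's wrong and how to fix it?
Bug: BETWEEN expects the lower bound first; with 8.2 AND 7.5 the range is empty

Fix: Write BETWEEN 7.5 AND 8.2

Corrected query:
SELECT id, title, rating FROM movies WHERE rating BETWEEN 7.5 AND 8.2

Result:
id | title     | rating
---+-----------+-------
2  | Gladiator | 7.8   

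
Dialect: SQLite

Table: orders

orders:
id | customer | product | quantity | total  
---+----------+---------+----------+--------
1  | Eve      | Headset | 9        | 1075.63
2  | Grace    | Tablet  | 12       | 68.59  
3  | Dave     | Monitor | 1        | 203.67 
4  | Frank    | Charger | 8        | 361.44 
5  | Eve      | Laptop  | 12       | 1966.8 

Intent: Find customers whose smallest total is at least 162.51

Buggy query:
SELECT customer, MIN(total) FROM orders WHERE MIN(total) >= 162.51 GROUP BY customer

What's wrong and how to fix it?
Bug: Aggregates like MIN are computed per group after WHERE runs

Fix: Use HAVING for the per-group MIN condition

Corrected query:
SELECT customer, MIN(total) FROM orders GROUP BY customer HAVING MIN(total) >= 162.51

Result:
customer | MIN(total)
---------+-----------
Dave     | 203.67    
Eve      | 1075.63   
Frank    | 361.44    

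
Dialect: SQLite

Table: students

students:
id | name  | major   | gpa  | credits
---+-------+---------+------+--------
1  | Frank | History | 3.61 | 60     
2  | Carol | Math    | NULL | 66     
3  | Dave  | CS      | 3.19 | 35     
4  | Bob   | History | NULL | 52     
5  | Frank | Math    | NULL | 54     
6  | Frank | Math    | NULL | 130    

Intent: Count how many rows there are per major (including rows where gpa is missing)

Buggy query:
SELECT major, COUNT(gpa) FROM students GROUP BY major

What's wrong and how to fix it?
Bug: COUNT(gpa) skips NULLs, so groups with missing gpa are undercounted

Fix: Use COUNT(*) to count all rows regardless of NULL

Corrected query:
SELECT major, COUNT(*) FROM students GROUP BY major

Result:
major   | COUNT(*)
--------+---------
CS      | 1       
History | 2       
Math    | 3       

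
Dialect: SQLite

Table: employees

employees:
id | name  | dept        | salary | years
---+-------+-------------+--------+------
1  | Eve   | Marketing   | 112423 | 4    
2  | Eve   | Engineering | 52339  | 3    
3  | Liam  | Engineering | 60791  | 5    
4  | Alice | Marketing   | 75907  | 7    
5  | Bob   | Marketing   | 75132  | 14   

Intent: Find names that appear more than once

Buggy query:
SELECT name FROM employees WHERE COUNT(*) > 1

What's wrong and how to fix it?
Bug: COUNT(*) is an aggregate and cannot be used in WHERE

Fix: Group first, then use HAVING for the count condition

Corrected query:
SELECT name FROM employees GROUP BY name HAVING COUNT(*) > 1

Result:
name
----
Eve 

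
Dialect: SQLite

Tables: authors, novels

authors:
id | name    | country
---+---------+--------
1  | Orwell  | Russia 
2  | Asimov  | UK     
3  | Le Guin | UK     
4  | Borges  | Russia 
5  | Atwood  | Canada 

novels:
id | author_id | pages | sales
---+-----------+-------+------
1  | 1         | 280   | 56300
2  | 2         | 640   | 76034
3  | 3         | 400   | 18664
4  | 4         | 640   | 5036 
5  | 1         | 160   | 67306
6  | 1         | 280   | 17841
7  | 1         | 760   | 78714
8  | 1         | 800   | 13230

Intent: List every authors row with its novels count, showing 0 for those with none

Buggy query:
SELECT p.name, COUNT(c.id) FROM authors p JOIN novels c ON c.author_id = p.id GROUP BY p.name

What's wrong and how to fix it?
Bug: INNER JOIN drops authors rows that have no matching novels rows

Fix: Switch to LEFT JOIN to retain unmatched parent rows

Corrected query:
SELECT p.name, COUNT(c.id) FROM authors p LEFT JOIN novels c ON c.author_id = p.id GROUP BY p.name

Result:
name    | COUNT(c.id)
--------+------------
Asimov  | 1          
Atwood  | 0          
Borges  | 1          
Le Guin | 1          
Orwell  | 5          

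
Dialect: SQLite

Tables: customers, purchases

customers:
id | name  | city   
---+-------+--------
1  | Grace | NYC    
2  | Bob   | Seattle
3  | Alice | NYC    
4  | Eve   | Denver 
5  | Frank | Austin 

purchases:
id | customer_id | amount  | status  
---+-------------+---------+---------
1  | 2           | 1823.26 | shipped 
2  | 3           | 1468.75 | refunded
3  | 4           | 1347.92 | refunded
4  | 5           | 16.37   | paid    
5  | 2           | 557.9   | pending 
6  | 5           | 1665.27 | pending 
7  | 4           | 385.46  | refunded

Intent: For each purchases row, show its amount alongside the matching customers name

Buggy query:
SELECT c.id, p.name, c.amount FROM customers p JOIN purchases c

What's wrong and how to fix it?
Bug: Missing join condition: each purchases row is matched to all customers rows instead of just its own

Fix: Add ON c.customer_id = p.id to the JOIN

Corrected query:
SELECT c.id, p.name, c.amount FROM customers p JOIN purchases c ON c.customer_id = p.id

Result:
id | name  | amount 
---+-------+--------
1  | Bob   | 1823.26
2  | Alice | 1468.75
3  | Eve   | 1347.92
4  | Frank | 16.37  
5  | Bob   | 557.9  
6  | Frank | 1665.27
7  | Eve   | 385.46 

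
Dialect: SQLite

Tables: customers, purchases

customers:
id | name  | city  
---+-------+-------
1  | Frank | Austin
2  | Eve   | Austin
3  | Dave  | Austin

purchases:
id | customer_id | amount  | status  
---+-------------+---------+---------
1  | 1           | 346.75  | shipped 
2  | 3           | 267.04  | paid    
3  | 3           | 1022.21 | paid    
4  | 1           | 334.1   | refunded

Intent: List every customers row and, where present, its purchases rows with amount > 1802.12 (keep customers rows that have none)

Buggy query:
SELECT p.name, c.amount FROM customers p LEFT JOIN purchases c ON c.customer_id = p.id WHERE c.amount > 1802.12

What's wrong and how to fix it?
Bug: A WHERE condition on the right-hand table after LEFT JOIN drops unmatched parents

Fix: Put 'c.amount > 1802.12' in the JOIN's ON clause instead of WHERE

Corrected query:
SELECT p.name, c.amount FROM customers p LEFT JOIN purchases c ON c.customer_id = p.id AND c.amount > 1802.12

Result:
name  | amount
------+-------
Frank | NULL  
Eve   | NULL  
Dave  | NULL  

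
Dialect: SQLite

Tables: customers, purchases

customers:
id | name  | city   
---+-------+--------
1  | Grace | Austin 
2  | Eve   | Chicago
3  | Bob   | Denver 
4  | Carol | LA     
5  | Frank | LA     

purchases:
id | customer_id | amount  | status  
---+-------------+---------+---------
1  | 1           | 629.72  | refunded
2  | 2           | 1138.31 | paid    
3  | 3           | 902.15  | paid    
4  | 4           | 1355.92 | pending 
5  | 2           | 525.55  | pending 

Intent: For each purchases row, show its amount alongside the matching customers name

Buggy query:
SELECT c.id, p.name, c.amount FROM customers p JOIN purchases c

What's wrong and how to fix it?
Bug: JOIN with no ON clause produces a cartesian product; every purchases row pairs with every customers row

Fix: Specify the join condition linking the foreign key to the parent id

Corrected query:
SELECT c.id, p.name, c.amount FROM customers p JOIN purchases c ON c.customer_id = p.id

Result:
id | name  | amount 
---+-------+--------
1  | Grace | 629.72 
2  | Eve   | 1138.31
3  | Bob   | 902.15 
4  | Carol | 1355.92
5  | Eve   | 525.55 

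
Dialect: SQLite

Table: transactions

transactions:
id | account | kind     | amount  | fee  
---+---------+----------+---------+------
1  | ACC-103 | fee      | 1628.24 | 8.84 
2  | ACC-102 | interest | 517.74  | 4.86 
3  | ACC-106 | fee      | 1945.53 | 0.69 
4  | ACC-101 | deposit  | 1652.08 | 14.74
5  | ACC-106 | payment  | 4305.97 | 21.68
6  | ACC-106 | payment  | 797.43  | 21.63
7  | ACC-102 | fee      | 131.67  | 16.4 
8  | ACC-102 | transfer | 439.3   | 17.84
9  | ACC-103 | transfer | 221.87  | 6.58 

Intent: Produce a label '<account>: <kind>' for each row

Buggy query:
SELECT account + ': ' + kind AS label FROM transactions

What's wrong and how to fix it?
Bug: SQLite uses || for string concatenation; + coerces text to numbers (yielding 0)

Fix: Use the || operator for string concatenation

Corrected query:
SELECT account || ': ' || kind AS label FROM transactions

Result:
label            
-----------------
ACC-103: fee     
ACC-102: interest
ACC-106: fee     
ACC-101: deposit 
ACC-106: payment 
ACC-106: payment 
ACC-102: fee     
ACC-102: transfer
ACC-103: transfer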